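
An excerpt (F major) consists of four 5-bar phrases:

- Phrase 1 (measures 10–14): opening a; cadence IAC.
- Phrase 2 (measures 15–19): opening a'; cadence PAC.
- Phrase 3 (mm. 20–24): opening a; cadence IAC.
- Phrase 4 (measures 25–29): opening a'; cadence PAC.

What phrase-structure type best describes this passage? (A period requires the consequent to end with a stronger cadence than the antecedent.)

The cadence pattern IAC–PAC–IAC–PAC is weak–strong twice, and phrases 3–4 restate phrases 1–2: a period heard twice, not a double period (which would end weakly at phrase 2).

repeated period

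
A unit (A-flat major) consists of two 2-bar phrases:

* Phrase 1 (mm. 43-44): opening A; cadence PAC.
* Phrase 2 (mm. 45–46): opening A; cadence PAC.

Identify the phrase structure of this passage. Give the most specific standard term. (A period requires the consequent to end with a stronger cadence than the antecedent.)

repeated phrase

Both phrases have the same opening (A) and the same cadence (perfect authentic cadence): the second is a restatement, not a consequent, so this is a repeated phrase rather than a period.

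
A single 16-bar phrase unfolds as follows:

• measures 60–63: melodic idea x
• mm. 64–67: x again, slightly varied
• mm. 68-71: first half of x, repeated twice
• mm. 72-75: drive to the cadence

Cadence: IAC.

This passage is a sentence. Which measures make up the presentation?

The presentation of a sentence is the basic idea (mm. 60–63) plus its repetition (mm. 64–67); the presentation is therefore bars 60-67.

measures 60–67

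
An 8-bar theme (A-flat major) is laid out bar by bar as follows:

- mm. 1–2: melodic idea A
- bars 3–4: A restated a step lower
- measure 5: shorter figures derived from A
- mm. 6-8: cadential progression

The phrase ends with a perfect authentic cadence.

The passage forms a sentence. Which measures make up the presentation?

measures 1–4

The presentation of a sentence is the basic idea (measures 1-2) plus its repetition (bars 3-4); the presentation is therefore mm. 1-4.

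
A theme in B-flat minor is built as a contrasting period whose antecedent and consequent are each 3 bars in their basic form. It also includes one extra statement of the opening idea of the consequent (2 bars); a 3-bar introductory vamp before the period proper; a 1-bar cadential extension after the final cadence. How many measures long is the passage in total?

12 measures

Basic contrasting period: 3 + 3 = 6 bars.
6 (basic form) + 2 (extra statement) + 3 (introduction) + 1 (cadential extension) = 12.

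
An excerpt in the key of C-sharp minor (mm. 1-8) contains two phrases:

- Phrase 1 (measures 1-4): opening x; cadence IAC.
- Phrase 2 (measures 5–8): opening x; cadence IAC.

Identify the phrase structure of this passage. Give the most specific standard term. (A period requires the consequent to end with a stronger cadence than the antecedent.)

repeated phrase

Both phrases have the same opening (x) and the same cadence (imperfect authentic cadence): the second is a restatement, not a consequent, so this is a repeated phrase rather than a period.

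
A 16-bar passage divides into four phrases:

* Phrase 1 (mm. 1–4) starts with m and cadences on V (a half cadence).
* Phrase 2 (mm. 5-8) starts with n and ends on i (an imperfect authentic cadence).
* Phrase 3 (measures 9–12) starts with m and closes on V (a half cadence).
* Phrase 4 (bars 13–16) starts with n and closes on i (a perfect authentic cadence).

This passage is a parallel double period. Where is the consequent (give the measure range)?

measures 9–16

In a double period the four phrases pair into a large antecedent (phrases 1–2, ending imperfect authentic cadence) and a large consequent (phrases 3–4, ending perfect authentic cadence). The consequent spans bars 9–16.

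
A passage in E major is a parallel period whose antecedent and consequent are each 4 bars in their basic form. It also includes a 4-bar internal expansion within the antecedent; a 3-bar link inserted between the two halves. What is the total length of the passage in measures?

15 measures

Basic parallel period: 4 + 4 = 8 bars.
8 (basic form) + 4 (internal expansion) + 3 (link) = 15.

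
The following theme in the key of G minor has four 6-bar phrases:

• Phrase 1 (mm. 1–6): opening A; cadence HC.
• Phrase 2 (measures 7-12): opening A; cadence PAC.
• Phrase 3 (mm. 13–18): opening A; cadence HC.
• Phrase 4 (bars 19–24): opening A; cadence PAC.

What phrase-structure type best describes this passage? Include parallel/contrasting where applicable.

repeated period

The cadence pattern HC–PAC–HC–PAC is weak–strong twice, and phrases 3–4 restate phrases 1–2: a period heard twice, not a double period (which would end weakly at phrase 2).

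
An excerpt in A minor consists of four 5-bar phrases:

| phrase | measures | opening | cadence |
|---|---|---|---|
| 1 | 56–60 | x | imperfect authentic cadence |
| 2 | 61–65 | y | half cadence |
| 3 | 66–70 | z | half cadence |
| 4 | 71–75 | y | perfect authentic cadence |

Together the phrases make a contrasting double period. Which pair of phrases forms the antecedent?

In a double period the first pair of phrases (ending half cadence) is the large antecedent and the second pair (ending perfect authentic cadence) is the large consequent; the antecedent is phrases 1 and 2.

phrases 1 and 2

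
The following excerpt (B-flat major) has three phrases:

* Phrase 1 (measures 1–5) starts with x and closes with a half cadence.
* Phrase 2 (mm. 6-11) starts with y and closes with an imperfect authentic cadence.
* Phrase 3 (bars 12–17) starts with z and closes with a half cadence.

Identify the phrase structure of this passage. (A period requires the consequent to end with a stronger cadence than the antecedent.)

phrase group

The final phrase closes with a half cadence, which is not stronger than the preceding imperfect authentic cadence; the 3 phrases lack an overall antecedent–consequent design and so form a phrase group.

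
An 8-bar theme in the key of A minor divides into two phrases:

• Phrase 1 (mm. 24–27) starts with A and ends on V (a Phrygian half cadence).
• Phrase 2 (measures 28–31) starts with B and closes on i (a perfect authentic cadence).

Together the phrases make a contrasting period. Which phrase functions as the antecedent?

The phrase ending with the weaker cadence (Phrygian half cadence) is the antecedent; the one ending more conclusively (perfect authentic cadence) is the consequent. The antecedent is phrase 1.

phrase 1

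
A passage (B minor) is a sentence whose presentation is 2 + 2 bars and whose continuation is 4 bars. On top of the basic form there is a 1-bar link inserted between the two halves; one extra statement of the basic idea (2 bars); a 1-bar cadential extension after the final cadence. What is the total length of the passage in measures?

12 measures

Basic sentence: 2 + 2 + 4 = 8 bars.
8 (basic form) + 1 (link) + 2 (extra statement) + 1 (cadential extension) = 12.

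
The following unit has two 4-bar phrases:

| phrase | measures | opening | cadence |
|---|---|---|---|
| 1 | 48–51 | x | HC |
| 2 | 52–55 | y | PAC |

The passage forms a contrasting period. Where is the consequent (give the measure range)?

The antecedent is the phrase ending with the weaker cadence (half cadence, phrase 1) and the consequent the one ending more conclusively (perfect authentic cadence, phrase 2); the consequent is bars 52-55.

measures 52–55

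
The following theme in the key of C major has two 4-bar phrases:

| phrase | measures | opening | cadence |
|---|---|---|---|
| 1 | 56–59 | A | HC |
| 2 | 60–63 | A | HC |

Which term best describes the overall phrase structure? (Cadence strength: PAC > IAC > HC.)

repeated phrase

Both phrases have the same opening (A) and the same cadence (half cadence): the second is a restatement, not a consequent, so this is a repeated phrase rather than a period.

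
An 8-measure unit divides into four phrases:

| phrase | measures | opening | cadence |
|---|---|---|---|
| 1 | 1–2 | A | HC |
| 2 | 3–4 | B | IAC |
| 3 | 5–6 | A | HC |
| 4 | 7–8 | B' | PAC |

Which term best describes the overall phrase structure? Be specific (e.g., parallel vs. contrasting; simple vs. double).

Four phrases in two halves: the first half (bars 1-4) ends with an imperfect authentic cadence, the second (mm. 5-8) with a perfect authentic cadence — a large antecedent–consequent pair, i.e. a double period.
Phrase 3 begins with the same material as phrase 1, making it parallel.

parallel double period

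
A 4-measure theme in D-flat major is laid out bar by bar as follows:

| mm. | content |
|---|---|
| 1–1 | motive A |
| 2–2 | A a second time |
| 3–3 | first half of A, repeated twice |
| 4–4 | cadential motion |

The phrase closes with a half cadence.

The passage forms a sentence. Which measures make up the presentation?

measures 1–2

The presentation of a sentence is the basic idea (bar 1) plus its repetition (measure 2); the presentation is therefore measures 1-2.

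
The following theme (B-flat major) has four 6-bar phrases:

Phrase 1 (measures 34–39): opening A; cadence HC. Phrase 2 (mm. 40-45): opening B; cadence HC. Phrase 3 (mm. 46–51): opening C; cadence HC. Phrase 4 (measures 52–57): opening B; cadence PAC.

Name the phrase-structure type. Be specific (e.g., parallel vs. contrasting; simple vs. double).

Four phrases in two halves: the first half (measures 34–45) ends with a half cadence, the second (bars 46–57) with a perfect authentic cadence — a large antecedent–consequent pair, i.e. a double period.
Phrase 3 begins with different material from phrase 1, making it contrasting.

contrasting double period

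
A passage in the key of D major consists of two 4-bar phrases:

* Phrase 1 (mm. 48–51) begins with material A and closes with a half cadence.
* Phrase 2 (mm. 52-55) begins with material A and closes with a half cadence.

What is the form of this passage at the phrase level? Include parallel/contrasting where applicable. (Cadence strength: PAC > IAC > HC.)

Both phrases have the same opening (A) and the same cadence (half cadence): the second is a restatement, not a consequent, so this is a repeated phrase rather than a period.

repeated phrase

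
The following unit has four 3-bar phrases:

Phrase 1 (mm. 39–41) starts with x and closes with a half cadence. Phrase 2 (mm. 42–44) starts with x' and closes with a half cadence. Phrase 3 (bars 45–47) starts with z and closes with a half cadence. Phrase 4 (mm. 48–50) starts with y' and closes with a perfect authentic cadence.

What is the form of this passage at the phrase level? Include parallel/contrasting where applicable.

Four phrases in two halves: the first half (bars 39–44) ends with a half cadence, the second (measures 45–50) with a perfect authentic cadence — a large antecedent–consequent pair, i.e. a double period.
Phrase 3 begins with different material from phrase 1, making it contrasting.

contrasting double period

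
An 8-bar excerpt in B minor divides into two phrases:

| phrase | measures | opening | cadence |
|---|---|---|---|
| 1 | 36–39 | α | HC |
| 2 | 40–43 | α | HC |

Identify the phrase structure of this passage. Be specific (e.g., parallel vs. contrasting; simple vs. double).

repeated phrase

Both phrases have the same opening (α) and the same cadence (half cadence): the second is a restatement, not a consequent, so this is a repeated phrase rather than a period.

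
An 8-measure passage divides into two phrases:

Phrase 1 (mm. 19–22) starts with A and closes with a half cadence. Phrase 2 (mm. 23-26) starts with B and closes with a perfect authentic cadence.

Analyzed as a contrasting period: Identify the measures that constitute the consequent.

The antecedent is the phrase ending with the weaker cadence (half cadence, phrase 1) and the consequent the one ending more conclusively (perfect authentic cadence, phrase 2); the consequent is bars 23–26.

measures 23–26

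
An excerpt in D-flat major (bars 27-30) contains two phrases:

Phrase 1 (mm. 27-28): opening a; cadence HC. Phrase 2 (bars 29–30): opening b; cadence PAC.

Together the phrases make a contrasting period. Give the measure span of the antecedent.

The phrase ending with the weaker cadence (half cadence) is the antecedent; the one ending more conclusively (perfect authentic cadence) is the consequent. The antecedent is measures 27–28.

measures 27–28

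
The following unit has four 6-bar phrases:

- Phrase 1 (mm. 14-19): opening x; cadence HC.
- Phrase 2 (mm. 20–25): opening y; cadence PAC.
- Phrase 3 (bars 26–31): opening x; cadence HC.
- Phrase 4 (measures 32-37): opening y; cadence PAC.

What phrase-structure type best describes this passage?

repeated period

The cadence pattern HC–PAC–HC–PAC is weak–strong twice, and phrases 3–4 restate phrases 1–2: a period heard twice, not a double period (which would end weakly at phrase 2).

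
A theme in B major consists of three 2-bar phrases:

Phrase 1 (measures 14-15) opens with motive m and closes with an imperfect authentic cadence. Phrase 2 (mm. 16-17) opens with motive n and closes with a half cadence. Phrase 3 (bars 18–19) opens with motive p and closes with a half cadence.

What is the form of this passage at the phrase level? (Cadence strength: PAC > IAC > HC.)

phrase group

The final phrase closes with a half cadence, which is not stronger than the preceding half cadence; the 3 phrases lack an overall antecedent–consequent design and so form a phrase group.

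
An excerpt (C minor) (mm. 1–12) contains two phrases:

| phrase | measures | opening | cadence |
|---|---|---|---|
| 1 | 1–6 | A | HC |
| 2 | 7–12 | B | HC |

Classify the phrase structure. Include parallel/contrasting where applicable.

phrase group

The second phrase closes with a half cadence, which is not stronger than the first phrase's half cadence; without a weak→strong cadential pair there is no antecedent–consequent relationship, so this is a phrase group rather than a period.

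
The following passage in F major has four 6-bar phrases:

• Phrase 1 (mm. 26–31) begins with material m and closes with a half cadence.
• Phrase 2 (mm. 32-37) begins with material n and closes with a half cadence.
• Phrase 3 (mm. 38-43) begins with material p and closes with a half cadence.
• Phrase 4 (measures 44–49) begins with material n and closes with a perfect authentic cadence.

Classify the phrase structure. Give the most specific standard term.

Four phrases in two halves: the first half (measures 26–37) ends with a half cadence, the second (mm. 38–49) with a perfect authentic cadence — a large antecedent–consequent pair, i.e. a double period.
Phrase 3 begins with different material from phrase 1, making it contrasting.

contrasting double period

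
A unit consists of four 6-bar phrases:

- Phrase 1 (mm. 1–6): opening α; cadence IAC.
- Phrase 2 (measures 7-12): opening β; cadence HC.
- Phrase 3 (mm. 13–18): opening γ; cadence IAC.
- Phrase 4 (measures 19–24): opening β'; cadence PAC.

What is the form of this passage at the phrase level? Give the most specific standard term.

contrasting double period

Four phrases in two halves: the first half (mm. 1–12) ends with a half cadence, the second (measures 13-24) with a perfect authentic cadence — a large antecedent–consequent pair, i.e. a double period.
Phrase 3 begins with different material from phrase 1, making it contrasting.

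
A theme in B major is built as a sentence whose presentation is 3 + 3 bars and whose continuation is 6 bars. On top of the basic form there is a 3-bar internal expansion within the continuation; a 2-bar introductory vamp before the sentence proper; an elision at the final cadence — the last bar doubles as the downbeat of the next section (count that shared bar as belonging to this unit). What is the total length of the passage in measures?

17 measures

Basic sentence: 3 + 3 + 6 = 12 bars.
12 (basic form) + 3 (internal expansion) + 2 (introduction) = 17.
The elision shares a bar with the next section but does not change this unit's count.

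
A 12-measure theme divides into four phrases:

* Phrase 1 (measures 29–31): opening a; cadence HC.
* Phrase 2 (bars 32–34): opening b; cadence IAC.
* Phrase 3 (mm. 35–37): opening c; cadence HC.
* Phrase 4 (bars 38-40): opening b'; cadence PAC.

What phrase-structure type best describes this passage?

Four phrases in two halves: the first half (measures 29-34) ends with an imperfect authentic cadence, the second (bars 35–40) with a perfect authentic cadence — a large antecedent–consequent pair, i.e. a double period.
Phrase 3 begins with different material from phrase 1, making it contrasting.

contrasting double period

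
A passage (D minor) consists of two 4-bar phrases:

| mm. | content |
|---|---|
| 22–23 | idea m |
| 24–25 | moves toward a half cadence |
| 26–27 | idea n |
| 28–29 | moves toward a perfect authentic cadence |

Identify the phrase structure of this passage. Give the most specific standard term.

Phrase 1 ends with a half cadence (weaker) and phrase 2 with a perfect authentic cadence (stronger): antecedent + consequent = a period.
The two phrases open with different material (m / n), so the period is contrasting.

contrasting period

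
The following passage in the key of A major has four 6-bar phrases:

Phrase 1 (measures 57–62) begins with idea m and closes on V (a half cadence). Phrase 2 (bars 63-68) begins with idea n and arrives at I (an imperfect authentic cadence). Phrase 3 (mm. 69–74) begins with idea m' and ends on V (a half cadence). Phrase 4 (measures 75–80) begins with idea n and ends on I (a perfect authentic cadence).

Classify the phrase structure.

Four phrases in two halves: the first half (mm. 57-68) ends with an imperfect authentic cadence, the second (measures 69–80) with a perfect authentic cadence — a large antecedent–consequent pair, i.e. a double period.
Phrase 3 begins with the same material as phrase 1, making it parallel.

parallel double period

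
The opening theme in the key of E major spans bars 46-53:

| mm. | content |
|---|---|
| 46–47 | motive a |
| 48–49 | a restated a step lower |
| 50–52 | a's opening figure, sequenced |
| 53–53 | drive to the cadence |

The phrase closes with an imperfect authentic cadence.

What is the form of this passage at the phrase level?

Basic idea (mm. 46–47) + its repetition (mm. 48–49) form the presentation; fragmentation and cadence (mm. 50-53) form the continuation — the 8-bar whole is a sentence.

sentence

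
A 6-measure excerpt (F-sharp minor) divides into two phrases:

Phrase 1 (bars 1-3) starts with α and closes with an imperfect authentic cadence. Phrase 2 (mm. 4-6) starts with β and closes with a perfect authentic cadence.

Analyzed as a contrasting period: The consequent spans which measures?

The antecedent is the phrase ending with the weaker cadence (imperfect authentic cadence, phrase 1) and the consequent the one ending more conclusively (perfect authentic cadence, phrase 2); the consequent is measures 4–6.

measures 4–6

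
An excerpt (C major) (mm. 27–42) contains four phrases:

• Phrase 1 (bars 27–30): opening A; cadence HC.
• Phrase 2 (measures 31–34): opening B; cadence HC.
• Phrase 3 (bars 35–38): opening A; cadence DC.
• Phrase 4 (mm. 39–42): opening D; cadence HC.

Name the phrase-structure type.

Phrase 4 ends with a half cadence, no stronger than phrase 2's half cadence, so the four phrases do not form a double period; nor do phrases 3–4 duplicate 1–2, so it is not a repeated period. With no phrase reaching a conclusive cadence, the passage is a phrase group.

phrase group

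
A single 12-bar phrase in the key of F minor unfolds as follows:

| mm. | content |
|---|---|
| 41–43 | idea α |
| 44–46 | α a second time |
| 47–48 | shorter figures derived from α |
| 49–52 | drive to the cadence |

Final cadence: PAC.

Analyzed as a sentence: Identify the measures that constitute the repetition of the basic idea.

measures 44–46

The presentation of a sentence is the basic idea (mm. 41–43) plus its repetition (bars 44-46); the repetition of the basic idea is therefore mm. 44–46.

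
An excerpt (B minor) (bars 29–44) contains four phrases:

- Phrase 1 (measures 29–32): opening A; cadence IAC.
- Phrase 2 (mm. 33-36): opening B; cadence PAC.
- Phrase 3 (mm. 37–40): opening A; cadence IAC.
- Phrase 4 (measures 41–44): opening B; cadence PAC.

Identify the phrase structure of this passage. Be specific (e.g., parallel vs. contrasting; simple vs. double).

The cadence pattern IAC–PAC–IAC–PAC is weak–strong twice, and phrases 3–4 restate phrases 1–2: a period heard twice, not a double period (which would end weakly at phrase 2).

repeated period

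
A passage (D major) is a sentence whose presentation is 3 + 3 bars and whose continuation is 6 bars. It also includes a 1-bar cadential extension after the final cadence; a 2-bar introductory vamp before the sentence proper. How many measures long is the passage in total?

15 measures

Basic sentence: 3 + 3 + 6 = 12 bars.
12 (basic form) + 1 (cadential extension) + 2 (introduction) = 15.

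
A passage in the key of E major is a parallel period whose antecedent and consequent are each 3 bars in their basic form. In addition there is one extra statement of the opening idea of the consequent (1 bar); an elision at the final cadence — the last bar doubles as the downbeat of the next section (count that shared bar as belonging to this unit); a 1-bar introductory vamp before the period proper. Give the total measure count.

Basic parallel period: 3 + 3 = 6 bars.
6 (basic form) + 1 (extra statement) + 1 (introduction) = 8.
The elision shares a bar with the next section but does not change this unit's count.

8 measures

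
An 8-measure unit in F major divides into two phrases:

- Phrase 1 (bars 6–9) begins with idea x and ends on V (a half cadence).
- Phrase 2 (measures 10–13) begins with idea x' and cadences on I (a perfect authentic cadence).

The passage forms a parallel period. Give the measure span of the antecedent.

The phrase ending with the weaker cadence (half cadence) is the antecedent; the one ending more conclusively (perfect authentic cadence) is the consequent. The antecedent is measures 6–9.

measures 6–9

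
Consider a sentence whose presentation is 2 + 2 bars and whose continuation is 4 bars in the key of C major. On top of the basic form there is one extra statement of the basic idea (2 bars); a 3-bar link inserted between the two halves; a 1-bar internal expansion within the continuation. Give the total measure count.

Basic sentence: 2 + 2 + 4 = 8 bars.
8 (basic form) + 2 (extra statement) + 3 (link) + 1 (internal expansion) = 14.

14 measures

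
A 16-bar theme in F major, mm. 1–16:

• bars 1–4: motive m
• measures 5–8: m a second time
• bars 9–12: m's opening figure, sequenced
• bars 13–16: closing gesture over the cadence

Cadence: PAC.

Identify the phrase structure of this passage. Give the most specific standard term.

sentence

Basic idea (mm. 1–4) + its repetition (bars 5–8) form the presentation; fragmentation and cadence (mm. 9–16) form the continuation — the 16-bar whole is a sentence.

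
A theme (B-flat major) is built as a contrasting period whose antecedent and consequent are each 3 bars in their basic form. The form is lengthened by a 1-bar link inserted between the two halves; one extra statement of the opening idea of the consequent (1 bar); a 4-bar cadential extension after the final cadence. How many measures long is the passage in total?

Basic contrasting period: 3 + 3 = 6 bars.
6 (basic form) + 1 (link) + 1 (extra statement) + 4 (cadential extension) = 12.

12 measures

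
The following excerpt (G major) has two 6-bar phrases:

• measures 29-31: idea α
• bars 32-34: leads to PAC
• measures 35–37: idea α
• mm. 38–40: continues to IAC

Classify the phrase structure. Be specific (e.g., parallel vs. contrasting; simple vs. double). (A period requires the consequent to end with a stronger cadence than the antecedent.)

The second phrase closes with an imperfect authentic cadence, which is not stronger than the first phrase's perfect authentic cadence; without a weak→strong cadential pair there is no antecedent–consequent relationship, so this is a phrase group rather than a period.

phrase group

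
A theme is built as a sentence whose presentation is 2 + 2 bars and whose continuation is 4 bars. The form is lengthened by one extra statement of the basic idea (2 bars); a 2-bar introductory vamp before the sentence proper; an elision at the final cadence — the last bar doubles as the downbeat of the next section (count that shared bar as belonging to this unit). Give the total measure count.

12 measures

Basic sentence: 2 + 2 + 4 = 8 bars.
8 (basic form) + 2 (extra statement) + 2 (introduction) = 12.
The elision shares a bar with the next section but does not change this unit's count.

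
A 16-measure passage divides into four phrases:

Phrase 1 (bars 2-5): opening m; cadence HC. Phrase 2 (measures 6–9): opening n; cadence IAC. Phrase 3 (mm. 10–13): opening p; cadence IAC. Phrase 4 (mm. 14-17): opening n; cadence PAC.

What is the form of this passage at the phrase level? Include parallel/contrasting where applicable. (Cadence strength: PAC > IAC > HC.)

Four phrases in two halves: the first half (measures 2–9) ends with an imperfect authentic cadence, the second (bars 10-17) with a perfect authentic cadence — a large antecedent–consequent pair, i.e. a double period.
Phrase 3 begins with different material from phrase 1, making it contrasting.

contrasting double period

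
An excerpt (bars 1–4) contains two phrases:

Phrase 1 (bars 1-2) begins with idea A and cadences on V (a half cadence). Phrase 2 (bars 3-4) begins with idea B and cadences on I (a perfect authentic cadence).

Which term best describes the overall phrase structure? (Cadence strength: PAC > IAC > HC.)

contrasting period

Phrase 1 ends with a half cadence (weaker) and phrase 2 with a perfect authentic cadence (stronger): antecedent + consequent = a period.
The two phrases open with different material (A / B), so the period is contrasting.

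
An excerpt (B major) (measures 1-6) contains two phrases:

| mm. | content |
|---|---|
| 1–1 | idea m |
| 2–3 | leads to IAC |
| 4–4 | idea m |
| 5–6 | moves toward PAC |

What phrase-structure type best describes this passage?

parallel period

Phrase 1 ends with an imperfect authentic cadence (weaker) and phrase 2 with a perfect authentic cadence (stronger): antecedent + consequent = a period.
The two phrases open with the same material (m / m), so the period is parallel.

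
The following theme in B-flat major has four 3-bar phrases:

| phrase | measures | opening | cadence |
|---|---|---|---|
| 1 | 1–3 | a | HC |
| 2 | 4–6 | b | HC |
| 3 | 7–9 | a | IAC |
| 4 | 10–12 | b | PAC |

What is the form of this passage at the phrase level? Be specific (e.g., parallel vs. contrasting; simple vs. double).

parallel double period

Four phrases in two halves: the first half (mm. 1–6) ends with a half cadence, the second (bars 7–12) with a perfect authentic cadence — a large antecedent–consequent pair, i.e. a double period.
Phrase 3 begins with the same material as phrase 1, making it parallel.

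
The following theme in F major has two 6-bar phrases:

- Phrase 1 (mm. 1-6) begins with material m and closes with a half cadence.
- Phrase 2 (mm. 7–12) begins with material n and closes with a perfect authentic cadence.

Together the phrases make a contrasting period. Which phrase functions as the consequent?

phrase 2

The phrase ending with the weaker cadence (half cadence) is the antecedent; the one ending more conclusively (perfect authentic cadence) is the consequent. The consequent is phrase 2.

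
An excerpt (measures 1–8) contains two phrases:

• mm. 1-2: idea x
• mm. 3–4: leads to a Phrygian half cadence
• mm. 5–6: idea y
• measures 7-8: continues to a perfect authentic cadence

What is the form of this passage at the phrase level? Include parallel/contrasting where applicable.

contrasting period

Phrase 1 ends with a Phrygian half cadence (weaker) and phrase 2 with a perfect authentic cadence (stronger): antecedent + consequent = a period.
The two phrases open with different material (x / y), so the period is contrasting.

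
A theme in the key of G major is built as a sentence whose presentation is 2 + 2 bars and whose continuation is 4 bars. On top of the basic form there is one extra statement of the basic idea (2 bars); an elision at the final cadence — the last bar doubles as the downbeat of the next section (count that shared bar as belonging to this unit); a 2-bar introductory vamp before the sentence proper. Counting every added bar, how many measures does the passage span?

12 measures

Basic sentence: 2 + 2 + 4 = 8 bars.
8 (basic form) + 2 (extra statement) + 2 (introduction) = 12.
The elision shares a bar with the next section but does not change this unit's count.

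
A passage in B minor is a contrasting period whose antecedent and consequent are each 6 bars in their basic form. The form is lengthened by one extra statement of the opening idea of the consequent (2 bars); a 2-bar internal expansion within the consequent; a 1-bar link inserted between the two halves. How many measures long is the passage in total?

17 measures

Basic contrasting period: 6 + 6 = 12 bars.
12 (basic form) + 2 (extra statement) + 2 (internal expansion) + 1 (link) = 17.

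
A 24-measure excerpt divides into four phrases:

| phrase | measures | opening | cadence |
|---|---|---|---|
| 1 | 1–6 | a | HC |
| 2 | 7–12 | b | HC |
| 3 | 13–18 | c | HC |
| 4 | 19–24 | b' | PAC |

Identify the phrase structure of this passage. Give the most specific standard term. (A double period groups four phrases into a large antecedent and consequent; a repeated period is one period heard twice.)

Four phrases in two halves: the first half (bars 1–12) ends with a half cadence, the second (mm. 13–24) with a perfect authentic cadence — a large antecedent–consequent pair, i.e. a double period.
Phrase 3 begins with different material from phrase 1, making it contrasting.

contrasting double period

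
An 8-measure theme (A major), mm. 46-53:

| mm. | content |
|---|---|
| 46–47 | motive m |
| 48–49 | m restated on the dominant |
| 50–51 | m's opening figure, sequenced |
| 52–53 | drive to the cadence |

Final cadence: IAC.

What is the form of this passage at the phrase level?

sentence

Basic idea (mm. 46–47) + its repetition (mm. 48–49) form the presentation; fragmentation and cadence (mm. 50–53) form the continuation — the 8-bar whole is a sentence.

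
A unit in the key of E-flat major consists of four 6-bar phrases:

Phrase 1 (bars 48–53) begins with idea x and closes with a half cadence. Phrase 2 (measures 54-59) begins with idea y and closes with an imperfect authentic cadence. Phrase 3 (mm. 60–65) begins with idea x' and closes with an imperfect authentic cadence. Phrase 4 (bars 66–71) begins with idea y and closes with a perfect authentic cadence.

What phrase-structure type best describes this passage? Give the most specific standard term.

Four phrases in two halves: the first half (measures 48–59) ends with an imperfect authentic cadence, the second (mm. 60-71) with a perfect authentic cadence — a large antecedent–consequent pair, i.e. a double period.
Phrase 3 begins with the same material as phrase 1, making it parallel.

parallel double period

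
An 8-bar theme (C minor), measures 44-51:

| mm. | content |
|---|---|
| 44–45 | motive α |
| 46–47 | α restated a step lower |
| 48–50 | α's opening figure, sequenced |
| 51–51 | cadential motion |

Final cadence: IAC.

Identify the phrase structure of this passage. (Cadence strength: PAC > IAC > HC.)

sentence

Basic idea (mm. 44–45) + its repetition (mm. 46-47) form the presentation; fragmentation and cadence (bars 48–51) form the continuation — the 8-bar whole is a sentence.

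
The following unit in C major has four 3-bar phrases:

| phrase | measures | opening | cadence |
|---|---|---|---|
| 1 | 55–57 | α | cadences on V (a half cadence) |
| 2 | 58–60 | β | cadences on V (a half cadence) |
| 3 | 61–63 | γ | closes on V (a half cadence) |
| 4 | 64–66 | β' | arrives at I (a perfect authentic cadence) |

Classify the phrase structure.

Four phrases in two halves: the first half (measures 55–60) ends with a half cadence, the second (mm. 61–66) with a perfect authentic cadence — a large antecedent–consequent pair, i.e. a double period.
Phrase 3 begins with different material from phrase 1, making it contrasting.

contrasting double period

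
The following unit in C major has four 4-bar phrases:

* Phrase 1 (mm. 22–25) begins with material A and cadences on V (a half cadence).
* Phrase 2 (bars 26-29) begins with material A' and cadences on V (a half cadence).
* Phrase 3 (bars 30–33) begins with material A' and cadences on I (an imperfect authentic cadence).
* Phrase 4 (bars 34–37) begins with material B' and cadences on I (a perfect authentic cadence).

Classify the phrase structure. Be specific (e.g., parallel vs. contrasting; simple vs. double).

parallel double period

Four phrases in two halves: the first half (bars 22–29) ends with a half cadence, the second (mm. 30–37) with a perfect authentic cadence — a large antecedent–consequent pair, i.e. a double period.
Phrase 3 begins with the same material as phrase 1, making it parallel.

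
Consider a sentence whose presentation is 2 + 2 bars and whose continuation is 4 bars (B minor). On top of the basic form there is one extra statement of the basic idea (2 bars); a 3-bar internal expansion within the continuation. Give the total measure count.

13 measures

Basic sentence: 2 + 2 + 4 = 8 bars.
8 (basic form) + 2 (extra statement) + 3 (internal expansion) = 13.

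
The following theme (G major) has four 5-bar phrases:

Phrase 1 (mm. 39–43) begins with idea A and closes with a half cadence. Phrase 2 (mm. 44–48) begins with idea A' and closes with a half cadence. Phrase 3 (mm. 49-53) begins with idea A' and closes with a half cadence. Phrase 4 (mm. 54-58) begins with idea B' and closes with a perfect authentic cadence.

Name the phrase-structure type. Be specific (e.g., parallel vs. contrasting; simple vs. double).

parallel double period

Four phrases in two halves: the first half (mm. 39–48) ends with a half cadence, the second (mm. 49–58) with a perfect authentic cadence — a large antecedent–consequent pair, i.e. a double period.
Phrase 3 begins with the same material as phrase 1, making it parallel.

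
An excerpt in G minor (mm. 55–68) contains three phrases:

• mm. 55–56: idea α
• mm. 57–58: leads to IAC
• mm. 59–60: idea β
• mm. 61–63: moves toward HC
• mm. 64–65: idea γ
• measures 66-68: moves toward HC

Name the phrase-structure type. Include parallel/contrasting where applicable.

phrase group

The final phrase closes with a half cadence, which is not stronger than the preceding half cadence; the 3 phrases lack an overall antecedent–consequent design and so form a phrase group.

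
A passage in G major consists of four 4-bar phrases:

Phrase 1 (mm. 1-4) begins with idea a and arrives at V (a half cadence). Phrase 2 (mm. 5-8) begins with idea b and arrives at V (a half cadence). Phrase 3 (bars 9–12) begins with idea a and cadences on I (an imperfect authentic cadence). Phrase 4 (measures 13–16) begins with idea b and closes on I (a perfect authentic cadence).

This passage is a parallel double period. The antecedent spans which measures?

In a double period the four phrases pair into a large antecedent (phrases 1–2, ending half cadence) and a large consequent (phrases 3–4, ending perfect authentic cadence). The antecedent spans bars 1-8.

measures 1–8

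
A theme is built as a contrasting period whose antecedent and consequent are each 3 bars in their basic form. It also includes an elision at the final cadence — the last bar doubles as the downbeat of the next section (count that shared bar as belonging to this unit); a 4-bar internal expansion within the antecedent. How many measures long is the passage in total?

Basic contrasting period: 3 + 3 = 6 bars.
6 (basic form) + 4 (internal expansion) = 10.
The elision shares a bar with the next section but does not change this unit's count.

10 measures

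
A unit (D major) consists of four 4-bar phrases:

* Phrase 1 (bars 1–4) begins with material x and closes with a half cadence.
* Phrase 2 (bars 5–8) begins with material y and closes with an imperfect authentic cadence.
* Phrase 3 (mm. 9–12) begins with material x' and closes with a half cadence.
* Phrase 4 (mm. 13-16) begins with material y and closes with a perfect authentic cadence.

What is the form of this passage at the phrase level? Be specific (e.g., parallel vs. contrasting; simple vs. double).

parallel double period

Four phrases in two halves: the first half (bars 1-8) ends with an imperfect authentic cadence, the second (measures 9–16) with a perfect authentic cadence — a large antecedent–consequent pair, i.e. a double period.
Phrase 3 begins with the same material as phrase 1, making it parallel.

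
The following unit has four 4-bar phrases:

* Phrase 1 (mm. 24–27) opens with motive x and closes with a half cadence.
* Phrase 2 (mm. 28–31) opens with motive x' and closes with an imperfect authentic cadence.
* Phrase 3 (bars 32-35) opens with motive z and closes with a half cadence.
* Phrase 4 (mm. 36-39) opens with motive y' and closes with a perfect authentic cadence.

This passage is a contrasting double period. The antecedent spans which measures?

measures 24–31

In a double period the four phrases pair into a large antecedent (phrases 1–2, ending imperfect authentic cadence) and a large consequent (phrases 3–4, ending perfect authentic cadence). The antecedent spans mm. 24–31.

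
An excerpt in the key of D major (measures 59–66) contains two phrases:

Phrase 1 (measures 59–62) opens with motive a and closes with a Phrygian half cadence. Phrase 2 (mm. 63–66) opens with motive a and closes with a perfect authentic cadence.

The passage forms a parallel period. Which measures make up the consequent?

The antecedent is the phrase ending with the weaker cadence (Phrygian half cadence, phrase 1) and the consequent the one ending more conclusively (perfect authentic cadence, phrase 2); the consequent is mm. 63–66.

measures 63–66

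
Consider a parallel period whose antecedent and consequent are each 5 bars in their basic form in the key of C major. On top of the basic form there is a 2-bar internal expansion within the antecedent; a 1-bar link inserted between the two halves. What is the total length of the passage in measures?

Basic parallel period: 5 + 5 = 10 bars.
10 (basic form) + 2 (internal expansion) + 1 (link) = 13.

13 measures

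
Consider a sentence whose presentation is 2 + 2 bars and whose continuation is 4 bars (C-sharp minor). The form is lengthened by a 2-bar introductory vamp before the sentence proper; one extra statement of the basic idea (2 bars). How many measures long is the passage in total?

Basic sentence: 2 + 2 + 4 = 8 bars.
8 (basic form) + 2 (introduction) + 2 (extra statement) = 12.

12 measures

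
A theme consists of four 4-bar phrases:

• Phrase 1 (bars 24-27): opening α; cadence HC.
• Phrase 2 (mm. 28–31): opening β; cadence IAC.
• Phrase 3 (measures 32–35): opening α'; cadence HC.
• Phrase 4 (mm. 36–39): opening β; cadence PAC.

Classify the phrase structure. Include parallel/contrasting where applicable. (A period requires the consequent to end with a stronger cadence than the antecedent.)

Four phrases in two halves: the first half (mm. 24–31) ends with an imperfect authentic cadence, the second (mm. 32-39) with a perfect authentic cadence — a large antecedent–consequent pair, i.e. a double period.
Phrase 3 begins with the same material as phrase 1, making it parallel.

parallel double period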